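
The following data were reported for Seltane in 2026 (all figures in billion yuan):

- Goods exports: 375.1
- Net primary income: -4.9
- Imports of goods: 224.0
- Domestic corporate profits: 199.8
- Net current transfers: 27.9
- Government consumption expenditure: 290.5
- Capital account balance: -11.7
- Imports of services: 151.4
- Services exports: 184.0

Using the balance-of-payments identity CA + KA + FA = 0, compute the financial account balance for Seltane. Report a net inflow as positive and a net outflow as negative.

-195.0

Goods balance = 375.1 - 224.0 = 151.1
Services balance = 184.0 - 151.4 = 32.6
Trade balance (goods + services) = 151.1 + 32.6 = 183.7
Net primary income = -4.9
Net secondary income = 27.9
Current account = 183.7 + (-4.9) + 27.9 = 206.7
Financial account = -(206.7 + (-11.7)) = -195.0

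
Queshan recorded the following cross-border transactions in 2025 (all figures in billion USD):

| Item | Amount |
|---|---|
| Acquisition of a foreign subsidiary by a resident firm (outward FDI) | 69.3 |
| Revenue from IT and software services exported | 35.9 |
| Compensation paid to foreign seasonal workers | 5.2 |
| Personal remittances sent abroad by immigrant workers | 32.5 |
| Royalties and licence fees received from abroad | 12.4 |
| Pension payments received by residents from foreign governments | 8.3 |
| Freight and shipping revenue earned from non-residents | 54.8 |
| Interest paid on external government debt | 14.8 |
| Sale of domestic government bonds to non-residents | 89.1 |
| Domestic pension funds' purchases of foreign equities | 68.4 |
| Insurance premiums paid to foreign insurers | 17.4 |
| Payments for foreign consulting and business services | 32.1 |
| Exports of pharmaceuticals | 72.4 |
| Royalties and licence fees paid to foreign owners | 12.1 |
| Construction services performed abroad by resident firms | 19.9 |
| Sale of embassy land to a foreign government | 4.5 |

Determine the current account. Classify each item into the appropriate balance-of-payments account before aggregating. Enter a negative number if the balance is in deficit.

Goods: 72.4
Services: 35.9 - 12.1 - 32.1 + 12.4 + 19.9 - 17.4 + 54.8 = 61.4
Primary income: -5.2 - 14.8 = -20.0
Secondary income: -32.5 + 8.3 = -24.2
Current account = 72.4 + 61.4 + (-20.0) + (-24.2) = 89.6
(Excluded from the current account — financial account: acquisition of a foreign subsidiary by a resident firm (outward FDI) 69.3, sale of domestic government bonds to non-residents 89.1, domestic pension funds' purchases of foreign equities 68.4; capital account: sale of embassy land to a foreign government 4.5.)

89.6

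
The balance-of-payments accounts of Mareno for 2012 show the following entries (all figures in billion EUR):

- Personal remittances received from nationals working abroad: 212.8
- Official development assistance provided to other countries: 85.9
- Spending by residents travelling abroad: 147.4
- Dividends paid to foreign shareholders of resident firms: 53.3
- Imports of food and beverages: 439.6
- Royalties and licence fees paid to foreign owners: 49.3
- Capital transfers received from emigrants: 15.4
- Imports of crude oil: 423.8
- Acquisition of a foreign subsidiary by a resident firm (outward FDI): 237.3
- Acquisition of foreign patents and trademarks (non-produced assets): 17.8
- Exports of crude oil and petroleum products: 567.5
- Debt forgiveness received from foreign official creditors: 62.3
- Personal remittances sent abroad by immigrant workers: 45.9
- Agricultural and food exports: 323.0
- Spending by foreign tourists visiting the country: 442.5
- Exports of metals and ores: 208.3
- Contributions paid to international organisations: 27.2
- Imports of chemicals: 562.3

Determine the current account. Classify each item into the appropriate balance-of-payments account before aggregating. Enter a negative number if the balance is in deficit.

-80.6

Goods: 208.3 - 423.8 + 323.0 - 562.3 + 567.5 - 439.6 = -326.9
Services: -147.4 - 49.3 + 442.5 = 245.8
Primary income: -53.3
Secondary income: -45.9 - 85.9 - 27.2 + 212.8 = 53.8
Current account = (-326.9) + 245.8 + (-53.3) + 53.8 = -80.6
(Excluded from the current account — capital account: capital transfers received from emigrants 15.4, acquisition of foreign patents and trademarks (non-produced assets) 17.8, debt forgiveness received from foreign official creditors 62.3; financial account: acquisition of a foreign subsidiary by a resident firm (outward FDI) 237.3.)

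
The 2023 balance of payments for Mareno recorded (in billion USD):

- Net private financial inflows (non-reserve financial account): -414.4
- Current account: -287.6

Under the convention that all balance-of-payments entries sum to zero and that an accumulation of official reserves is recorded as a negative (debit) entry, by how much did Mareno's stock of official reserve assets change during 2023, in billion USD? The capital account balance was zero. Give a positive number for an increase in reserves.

-702.0

Official reserve transactions balance = -((-287.6) + (-414.4)) = 702.0
An accumulation of reserves is recorded as a debit (negative entry), so the change in the stock of reserves is the negative of that balance.
Change in official reserves = -(702.0) = -702.0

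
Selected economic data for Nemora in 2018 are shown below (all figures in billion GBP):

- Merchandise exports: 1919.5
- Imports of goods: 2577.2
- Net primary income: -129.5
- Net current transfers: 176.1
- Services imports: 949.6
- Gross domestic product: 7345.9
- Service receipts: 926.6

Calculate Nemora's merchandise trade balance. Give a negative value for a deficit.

-657.7

Goods balance = 1919.5 - 2577.2 = -657.7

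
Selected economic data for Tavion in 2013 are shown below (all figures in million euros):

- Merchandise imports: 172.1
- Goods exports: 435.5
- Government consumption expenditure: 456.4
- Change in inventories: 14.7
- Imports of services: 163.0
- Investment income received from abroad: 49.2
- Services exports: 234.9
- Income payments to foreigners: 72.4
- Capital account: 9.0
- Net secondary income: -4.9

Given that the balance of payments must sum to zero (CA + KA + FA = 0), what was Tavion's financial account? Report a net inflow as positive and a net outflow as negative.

Goods balance = 435.5 - 172.1 = 263.4
Services balance = 234.9 - 163.0 = 71.9
Trade balance (goods + services) = 263.4 + 71.9 = 335.3
Net primary income = 49.2 - 72.4 = -23.2
Net secondary income = -4.9
Current account = 335.3 + (-23.2) + (-4.9) = 307.2
Financial account = -(307.2 + 9.0) = -316.2

-316.2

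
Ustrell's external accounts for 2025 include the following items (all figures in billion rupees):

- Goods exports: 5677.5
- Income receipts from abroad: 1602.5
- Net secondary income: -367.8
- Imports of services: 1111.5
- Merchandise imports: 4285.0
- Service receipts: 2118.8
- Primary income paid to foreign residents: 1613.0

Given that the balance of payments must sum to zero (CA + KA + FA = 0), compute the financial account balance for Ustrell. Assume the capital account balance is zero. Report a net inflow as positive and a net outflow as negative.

Goods balance = 5677.5 - 4285.0 = 1392.5
Services balance = 2118.8 - 1111.5 = 1007.3
Trade balance (goods + services) = 1392.5 + 1007.3 = 2399.8
Net primary income = 1602.5 - 1613.0 = -10.5
Net secondary income = -367.8
Current account = 2399.8 + (-10.5) + (-367.8) = 2021.5
Financial account = -(2021.5) = -2021.5

-2021.5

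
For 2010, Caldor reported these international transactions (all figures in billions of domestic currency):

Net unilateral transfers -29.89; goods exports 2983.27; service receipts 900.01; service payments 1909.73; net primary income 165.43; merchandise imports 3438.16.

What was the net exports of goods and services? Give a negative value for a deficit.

Goods balance = 2983.27 - 3438.16 = -454.89
Services balance = 900.01 - 1909.73 = -1009.72
Trade balance (goods + services) = -454.89 + (-1009.72) = -1464.61

-1464.61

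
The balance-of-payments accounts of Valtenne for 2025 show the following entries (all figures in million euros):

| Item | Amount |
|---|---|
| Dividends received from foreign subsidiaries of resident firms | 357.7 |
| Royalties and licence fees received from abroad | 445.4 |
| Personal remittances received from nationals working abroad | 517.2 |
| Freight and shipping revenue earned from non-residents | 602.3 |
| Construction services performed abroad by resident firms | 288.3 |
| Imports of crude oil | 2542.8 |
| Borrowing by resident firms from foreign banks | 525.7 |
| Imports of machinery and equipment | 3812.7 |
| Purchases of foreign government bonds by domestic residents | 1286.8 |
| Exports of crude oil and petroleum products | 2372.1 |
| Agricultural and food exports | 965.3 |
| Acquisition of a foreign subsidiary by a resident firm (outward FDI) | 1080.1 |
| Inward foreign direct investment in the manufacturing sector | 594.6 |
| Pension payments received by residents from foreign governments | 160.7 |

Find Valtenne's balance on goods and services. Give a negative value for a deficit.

Goods: 2372.1 - 3812.7 + 965.3 - 2542.8 = -3018.1
Services: 288.3 + 445.4 + 602.3 = 1336.0
Trade balance = -3018.1 + 1336.0 = -1682.1
(Excluded from the trade balance — primary income: dividends received from foreign subsidiaries of resident firms 357.7; secondary income: personal remittances received from nationals working abroad 517.2, pension payments received by residents from foreign governments 160.7; financial account: borrowing by resident firms from foreign banks 525.7, purchases of foreign government bonds by domestic residents 1286.8, acquisition of a foreign subsidiary by a resident firm (outward FDI) 1080.1, inward foreign direct investment in the manufacturing sector 594.6.)

-1682.1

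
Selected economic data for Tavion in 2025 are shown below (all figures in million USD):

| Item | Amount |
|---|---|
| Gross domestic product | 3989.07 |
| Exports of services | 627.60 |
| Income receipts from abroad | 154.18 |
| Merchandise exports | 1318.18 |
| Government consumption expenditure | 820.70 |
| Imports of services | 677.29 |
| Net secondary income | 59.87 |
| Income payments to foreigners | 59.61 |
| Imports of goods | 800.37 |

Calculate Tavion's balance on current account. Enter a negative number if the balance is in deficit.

622.56

Goods balance = 1318.18 - 800.37 = 517.81
Services balance = 627.60 - 677.29 = -49.69
Trade balance (goods + services) = 517.81 + (-49.69) = 468.12
Net primary income = 154.18 - 59.61 = 94.57
Net secondary income = 59.87
Current account = 468.12 + 94.57 + 59.87 = 622.56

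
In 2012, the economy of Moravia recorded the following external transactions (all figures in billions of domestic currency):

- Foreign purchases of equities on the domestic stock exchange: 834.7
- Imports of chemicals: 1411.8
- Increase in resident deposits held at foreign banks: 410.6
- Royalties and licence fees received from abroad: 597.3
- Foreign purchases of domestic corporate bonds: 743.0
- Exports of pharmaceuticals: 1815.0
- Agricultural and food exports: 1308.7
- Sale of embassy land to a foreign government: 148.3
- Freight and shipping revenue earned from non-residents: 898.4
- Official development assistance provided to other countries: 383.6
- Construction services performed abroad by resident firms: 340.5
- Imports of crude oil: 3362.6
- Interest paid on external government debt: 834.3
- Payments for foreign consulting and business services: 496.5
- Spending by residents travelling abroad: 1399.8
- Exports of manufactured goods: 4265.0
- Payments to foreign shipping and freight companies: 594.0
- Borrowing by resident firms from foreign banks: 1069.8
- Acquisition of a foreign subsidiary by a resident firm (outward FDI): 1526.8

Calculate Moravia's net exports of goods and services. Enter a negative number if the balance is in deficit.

1960.2

Goods: 1308.7 + 4265.0 - 1411.8 + 1815.0 - 3362.6 = 2614.3
Services: -594.0 + 898.4 - 496.5 + 597.3 + 340.5 - 1399.8 = -654.1
Trade balance = 2614.3 + (-654.1) = 1960.2
(Excluded from the trade balance — financial account: foreign purchases of equities on the domestic stock exchange 834.7, increase in resident deposits held at foreign banks 410.6, foreign purchases of domestic corporate bonds 743.0, borrowing by resident firms from foreign banks 1069.8, acquisition of a foreign subsidiary by a resident firm (outward FDI) 1526.8; capital account: sale of embassy land to a foreign government 148.3; secondary income: official development assistance provided to other countries 383.6; primary income: interest paid on external government debt 834.3.)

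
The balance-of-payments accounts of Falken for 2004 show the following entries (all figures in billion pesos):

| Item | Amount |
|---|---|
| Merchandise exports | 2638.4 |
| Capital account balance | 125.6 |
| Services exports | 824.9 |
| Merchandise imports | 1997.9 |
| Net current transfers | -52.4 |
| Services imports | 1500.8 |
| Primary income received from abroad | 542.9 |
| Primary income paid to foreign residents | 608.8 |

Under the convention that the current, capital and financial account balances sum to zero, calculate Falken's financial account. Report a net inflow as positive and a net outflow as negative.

28.1

Goods balance = 2638.4 - 1997.9 = 640.5
Services balance = 824.9 - 1500.8 = -675.9
Trade balance (goods + services) = 640.5 + (-675.9) = -35.4
Net primary income = 542.9 - 608.8 = -65.9
Net secondary income = -52.4
Current account = -35.4 + (-65.9) + (-52.4) = -153.7
Financial account = -(-153.7 + 125.6) = 28.1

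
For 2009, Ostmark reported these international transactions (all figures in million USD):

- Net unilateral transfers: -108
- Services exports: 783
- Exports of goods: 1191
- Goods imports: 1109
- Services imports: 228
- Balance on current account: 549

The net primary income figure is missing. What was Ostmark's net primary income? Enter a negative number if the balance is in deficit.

20

Current account = goods balance + services balance + net primary income + net secondary income
Sum of the known components = 529
Net primary income = CA - (known components) = 549 - 529 = 20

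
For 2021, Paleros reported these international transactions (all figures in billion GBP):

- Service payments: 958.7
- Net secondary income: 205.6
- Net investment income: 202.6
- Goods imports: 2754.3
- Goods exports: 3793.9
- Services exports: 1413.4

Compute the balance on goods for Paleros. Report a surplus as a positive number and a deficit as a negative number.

Goods balance = 3793.9 - 2754.3 = 1039.6

1039.6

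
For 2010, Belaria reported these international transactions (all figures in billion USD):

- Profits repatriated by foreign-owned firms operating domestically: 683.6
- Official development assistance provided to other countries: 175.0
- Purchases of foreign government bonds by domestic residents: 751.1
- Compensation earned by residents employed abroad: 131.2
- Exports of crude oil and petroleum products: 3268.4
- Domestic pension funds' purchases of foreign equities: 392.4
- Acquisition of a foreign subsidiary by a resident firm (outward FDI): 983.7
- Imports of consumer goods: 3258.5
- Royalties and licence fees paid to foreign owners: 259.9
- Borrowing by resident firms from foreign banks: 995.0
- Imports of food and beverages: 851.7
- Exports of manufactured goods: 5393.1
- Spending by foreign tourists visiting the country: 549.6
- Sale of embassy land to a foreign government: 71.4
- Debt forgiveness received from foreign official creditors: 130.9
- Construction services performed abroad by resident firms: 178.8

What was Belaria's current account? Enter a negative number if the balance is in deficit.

4292.4

Goods: 5393.1 - 851.7 + 3268.4 - 3258.5 = 4551.3
Services: 178.8 + 549.6 - 259.9 = 468.5
Primary income: -683.6 + 131.2 = -552.4
Secondary income: -175.0
Current account = 4551.3 + 468.5 + (-552.4) + (-175.0) = 4292.4
(Excluded from the current account — financial account: purchases of foreign government bonds by domestic residents 751.1, domestic pension funds' purchases of foreign equities 392.4, acquisition of a foreign subsidiary by a resident firm (outward FDI) 983.7, borrowing by resident firms from foreign banks 995.0; capital account: sale of embassy land to a foreign government 71.4, debt forgiveness received from foreign official creditors 130.9.)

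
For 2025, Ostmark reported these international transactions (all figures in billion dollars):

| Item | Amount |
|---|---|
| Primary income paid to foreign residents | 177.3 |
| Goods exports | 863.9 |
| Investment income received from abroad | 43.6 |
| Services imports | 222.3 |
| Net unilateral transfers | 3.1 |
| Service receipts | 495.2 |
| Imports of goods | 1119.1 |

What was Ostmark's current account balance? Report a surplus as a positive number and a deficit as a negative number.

-112.9

Goods balance = 863.9 - 1119.1 = -255.2
Services balance = 495.2 - 222.3 = 272.9
Trade balance (goods + services) = -255.2 + 272.9 = 17.7
Net primary income = 43.6 - 177.3 = -133.7
Net secondary income = 3.1
Current account = 17.7 + (-133.7) + 3.1 = -112.9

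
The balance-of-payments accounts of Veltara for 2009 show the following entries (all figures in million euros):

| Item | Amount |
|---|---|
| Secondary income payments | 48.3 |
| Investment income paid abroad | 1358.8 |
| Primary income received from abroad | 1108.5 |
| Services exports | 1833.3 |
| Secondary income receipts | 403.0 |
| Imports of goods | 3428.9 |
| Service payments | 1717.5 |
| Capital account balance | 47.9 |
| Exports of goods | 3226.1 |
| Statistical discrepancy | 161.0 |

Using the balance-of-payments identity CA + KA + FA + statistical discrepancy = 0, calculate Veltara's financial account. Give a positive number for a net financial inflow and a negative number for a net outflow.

-226.3

Goods balance = 3226.1 - 3428.9 = -202.8
Services balance = 1833.3 - 1717.5 = 115.8
Trade balance (goods + services) = -202.8 + 115.8 = -87.0
Net primary income = 1108.5 - 1358.8 = -250.3
Net secondary income = 403.0 - 48.3 = 354.7
Current account = -87.0 + (-250.3) + 354.7 = 17.4
Financial account = -(17.4 + 47.9 + 161.0) = -226.3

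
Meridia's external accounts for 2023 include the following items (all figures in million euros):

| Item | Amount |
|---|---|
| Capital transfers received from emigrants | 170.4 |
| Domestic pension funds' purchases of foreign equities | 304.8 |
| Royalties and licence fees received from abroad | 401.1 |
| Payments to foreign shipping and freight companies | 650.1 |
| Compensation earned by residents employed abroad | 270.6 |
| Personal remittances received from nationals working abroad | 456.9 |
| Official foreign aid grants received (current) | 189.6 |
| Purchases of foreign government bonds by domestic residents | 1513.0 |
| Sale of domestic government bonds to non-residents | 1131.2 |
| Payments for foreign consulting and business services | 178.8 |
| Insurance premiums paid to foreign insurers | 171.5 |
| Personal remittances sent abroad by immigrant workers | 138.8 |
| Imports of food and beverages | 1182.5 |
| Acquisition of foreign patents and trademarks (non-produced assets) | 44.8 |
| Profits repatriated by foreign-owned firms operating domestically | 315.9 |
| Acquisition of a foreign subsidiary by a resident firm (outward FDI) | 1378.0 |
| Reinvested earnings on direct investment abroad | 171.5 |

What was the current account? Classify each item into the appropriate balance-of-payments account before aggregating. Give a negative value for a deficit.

Goods: -1182.5
Services: -650.1 - 171.5 + 401.1 - 178.8 = -599.3
Primary income: 270.6 + 171.5 - 315.9 = 126.2
Secondary income: 456.9 + 189.6 - 138.8 = 507.7
Current account = (-1182.5) + (-599.3) + 126.2 + 507.7 = -1147.9
(Excluded from the current account — capital account: capital transfers received from emigrants 170.4, acquisition of foreign patents and trademarks (non-produced assets) 44.8; financial account: domestic pension funds' purchases of foreign equities 304.8, purchases of foreign government bonds by domestic residents 1513.0, sale of domestic government bonds to non-residents 1131.2, acquisition of a foreign subsidiary by a resident firm (outward FDI) 1378.0.)

-1147.9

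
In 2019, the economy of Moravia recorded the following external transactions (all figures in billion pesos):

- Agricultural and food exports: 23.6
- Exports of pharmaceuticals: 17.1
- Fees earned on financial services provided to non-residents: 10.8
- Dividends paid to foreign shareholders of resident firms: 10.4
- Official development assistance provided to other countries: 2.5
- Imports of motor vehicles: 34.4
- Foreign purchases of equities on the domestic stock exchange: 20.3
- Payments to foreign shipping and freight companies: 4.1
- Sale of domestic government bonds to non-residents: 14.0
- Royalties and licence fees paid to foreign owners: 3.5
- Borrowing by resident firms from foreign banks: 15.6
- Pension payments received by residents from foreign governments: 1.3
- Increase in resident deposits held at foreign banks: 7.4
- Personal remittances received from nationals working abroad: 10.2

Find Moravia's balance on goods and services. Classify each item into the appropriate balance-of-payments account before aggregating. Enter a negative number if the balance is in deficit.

9.5

Goods: 23.6 - 34.4 + 17.1 = 6.3
Services: -3.5 - 4.1 + 10.8 = 3.2
Trade balance = 6.3 + 3.2 = 9.5
(Excluded from the trade balance — primary income: dividends paid to foreign shareholders of resident firms 10.4; secondary income: official development assistance provided to other countries 2.5, pension payments received by residents from foreign governments 1.3, personal remittances received from nationals working abroad 10.2; financial account: foreign purchases of equities on the domestic stock exchange 20.3, sale of domestic government bonds to non-residents 14.0, borrowing by resident firms from foreign banks 15.6, increase in resident deposits held at foreign banks 7.4.)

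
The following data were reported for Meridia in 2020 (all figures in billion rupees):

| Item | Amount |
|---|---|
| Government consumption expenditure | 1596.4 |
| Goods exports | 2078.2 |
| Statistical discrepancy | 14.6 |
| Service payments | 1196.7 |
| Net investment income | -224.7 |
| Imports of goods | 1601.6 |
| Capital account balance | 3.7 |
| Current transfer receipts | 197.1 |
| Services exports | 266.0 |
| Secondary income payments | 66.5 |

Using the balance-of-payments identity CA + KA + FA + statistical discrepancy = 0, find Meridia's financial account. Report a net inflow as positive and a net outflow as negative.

Goods balance = 2078.2 - 1601.6 = 476.6
Services balance = 266.0 - 1196.7 = -930.7
Trade balance (goods + services) = 476.6 + (-930.7) = -454.1
Net primary income = -224.7
Net secondary income = 197.1 - 66.5 = 130.6
Current account = -454.1 + (-224.7) + 130.6 = -548.2
Financial account = -(-548.2 + 3.7 + 14.6) = 529.9

529.9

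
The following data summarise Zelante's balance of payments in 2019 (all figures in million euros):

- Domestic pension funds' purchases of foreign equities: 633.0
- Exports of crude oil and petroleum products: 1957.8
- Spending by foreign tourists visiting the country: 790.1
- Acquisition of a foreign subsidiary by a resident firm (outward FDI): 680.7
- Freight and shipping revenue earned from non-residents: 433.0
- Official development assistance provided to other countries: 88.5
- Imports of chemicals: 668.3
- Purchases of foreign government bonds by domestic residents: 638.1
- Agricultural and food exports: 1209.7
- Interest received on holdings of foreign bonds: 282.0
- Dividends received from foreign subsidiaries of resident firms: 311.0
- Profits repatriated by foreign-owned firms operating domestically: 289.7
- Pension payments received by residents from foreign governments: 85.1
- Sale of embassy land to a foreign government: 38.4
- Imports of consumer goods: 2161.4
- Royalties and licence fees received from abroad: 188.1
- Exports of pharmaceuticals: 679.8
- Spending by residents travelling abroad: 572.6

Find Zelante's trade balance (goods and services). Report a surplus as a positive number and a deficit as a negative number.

1856.2

Goods: 679.8 - 2161.4 + 1957.8 + 1209.7 - 668.3 = 1017.6
Services: -572.6 + 433.0 + 790.1 + 188.1 = 838.6
Trade balance = 1017.6 + 838.6 = 1856.2
(Excluded from the trade balance — financial account: domestic pension funds' purchases of foreign equities 633.0, acquisition of a foreign subsidiary by a resident firm (outward FDI) 680.7, purchases of foreign government bonds by domestic residents 638.1; secondary income: official development assistance provided to other countries 88.5, pension payments received by residents from foreign governments 85.1; primary income: interest received on holdings of foreign bonds 282.0, dividends received from foreign subsidiaries of resident firms 311.0, profits repatriated by foreign-owned firms operating domestically 289.7; capital account: sale of embassy land to a foreign government 38.4.)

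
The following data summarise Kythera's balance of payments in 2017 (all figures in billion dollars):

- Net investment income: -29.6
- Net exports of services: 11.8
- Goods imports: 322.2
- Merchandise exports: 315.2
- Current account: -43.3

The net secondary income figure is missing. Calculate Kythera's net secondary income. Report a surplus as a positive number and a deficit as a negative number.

-18.5

Current account = goods balance + services balance + net primary income + net secondary income
Sum of the known components = -24.8
Net secondary income = CA - (known components) = -43.3 - (-24.8) = -18.5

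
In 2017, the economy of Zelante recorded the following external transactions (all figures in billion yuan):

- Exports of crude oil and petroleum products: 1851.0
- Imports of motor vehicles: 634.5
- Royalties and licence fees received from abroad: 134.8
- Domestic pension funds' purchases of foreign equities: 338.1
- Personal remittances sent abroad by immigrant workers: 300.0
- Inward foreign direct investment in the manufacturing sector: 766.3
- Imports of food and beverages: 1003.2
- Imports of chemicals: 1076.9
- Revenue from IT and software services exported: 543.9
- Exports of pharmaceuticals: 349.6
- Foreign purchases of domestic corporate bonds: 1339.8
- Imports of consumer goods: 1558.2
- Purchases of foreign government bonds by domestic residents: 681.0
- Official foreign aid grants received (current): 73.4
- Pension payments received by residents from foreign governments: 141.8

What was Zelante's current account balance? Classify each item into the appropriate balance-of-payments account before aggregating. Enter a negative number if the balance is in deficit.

-1478.3

Goods: -1558.2 + 349.6 + 1851.0 - 634.5 - 1076.9 - 1003.2 = -2072.2
Services: 134.8 + 543.9 = 678.7
Secondary income: 73.4 + 141.8 - 300.0 = -84.8
Current account = (-2072.2) + 678.7 + (-84.8) = -1478.3
(Excluded from the current account — financial account: domestic pension funds' purchases of foreign equities 338.1, inward foreign direct investment in the manufacturing sector 766.3, foreign purchases of domestic corporate bonds 1339.8, purchases of foreign government bonds by domestic residents 681.0.)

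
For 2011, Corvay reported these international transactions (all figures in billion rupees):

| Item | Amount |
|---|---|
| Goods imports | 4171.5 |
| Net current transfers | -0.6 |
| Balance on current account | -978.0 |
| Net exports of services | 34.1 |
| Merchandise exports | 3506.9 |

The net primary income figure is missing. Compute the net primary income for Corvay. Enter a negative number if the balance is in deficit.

Current account = goods balance + services balance + net primary income + net secondary income
Sum of the known components = -631.1
Net primary income = CA - (known components) = -978.0 - (-631.1) = -346.9

-346.9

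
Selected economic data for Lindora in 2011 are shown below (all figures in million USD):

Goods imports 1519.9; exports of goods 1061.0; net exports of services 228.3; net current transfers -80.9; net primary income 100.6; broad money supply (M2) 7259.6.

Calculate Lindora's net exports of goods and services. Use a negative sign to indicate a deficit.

-230.6

Goods balance = 1061.0 - 1519.9 = -458.9
Services balance = 228.3
Trade balance (goods + services) = -458.9 + 228.3 = -230.6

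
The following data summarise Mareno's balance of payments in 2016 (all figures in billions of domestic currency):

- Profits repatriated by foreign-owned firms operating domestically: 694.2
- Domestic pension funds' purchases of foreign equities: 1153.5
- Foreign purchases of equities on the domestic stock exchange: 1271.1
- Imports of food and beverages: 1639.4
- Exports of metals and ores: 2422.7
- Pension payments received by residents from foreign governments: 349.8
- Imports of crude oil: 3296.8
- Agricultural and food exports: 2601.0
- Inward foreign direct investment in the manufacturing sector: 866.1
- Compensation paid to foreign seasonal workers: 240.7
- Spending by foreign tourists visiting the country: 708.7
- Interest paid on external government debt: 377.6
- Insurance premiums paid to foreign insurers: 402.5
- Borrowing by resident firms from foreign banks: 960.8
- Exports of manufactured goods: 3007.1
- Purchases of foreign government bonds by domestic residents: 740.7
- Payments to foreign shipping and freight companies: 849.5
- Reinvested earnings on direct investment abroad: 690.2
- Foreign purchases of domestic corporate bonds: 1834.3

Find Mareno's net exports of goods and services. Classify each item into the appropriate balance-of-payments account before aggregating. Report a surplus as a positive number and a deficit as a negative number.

Goods: 3007.1 - 1639.4 + 2601.0 - 3296.8 + 2422.7 = 3094.6
Services: -402.5 - 849.5 + 708.7 = -543.3
Trade balance = 3094.6 + (-543.3) = 2551.3
(Excluded from the trade balance — primary income: profits repatriated by foreign-owned firms operating domestically 694.2, compensation paid to foreign seasonal workers 240.7, interest paid on external government debt 377.6, reinvested earnings on direct investment abroad 690.2; financial account: domestic pension funds' purchases of foreign equities 1153.5, foreign purchases of equities on the domestic stock exchange 1271.1, inward foreign direct investment in the manufacturing sector 866.1, borrowing by resident firms from foreign banks 960.8, purchases of foreign government bonds by domestic residents 740.7, foreign purchases of domestic corporate bonds 1834.3; secondary income: pension payments received by residents from foreign governments 349.8.)

2551.3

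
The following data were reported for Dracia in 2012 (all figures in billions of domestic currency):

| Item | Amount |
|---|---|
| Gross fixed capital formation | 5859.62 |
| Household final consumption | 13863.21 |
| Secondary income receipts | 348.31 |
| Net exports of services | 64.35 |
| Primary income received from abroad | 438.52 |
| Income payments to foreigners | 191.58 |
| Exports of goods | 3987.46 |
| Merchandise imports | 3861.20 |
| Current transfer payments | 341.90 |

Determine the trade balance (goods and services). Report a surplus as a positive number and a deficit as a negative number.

Goods balance = 3987.46 - 3861.20 = 126.26
Services balance = 64.35
Trade balance (goods + services) = 126.26 + 64.35 = 190.61

190.61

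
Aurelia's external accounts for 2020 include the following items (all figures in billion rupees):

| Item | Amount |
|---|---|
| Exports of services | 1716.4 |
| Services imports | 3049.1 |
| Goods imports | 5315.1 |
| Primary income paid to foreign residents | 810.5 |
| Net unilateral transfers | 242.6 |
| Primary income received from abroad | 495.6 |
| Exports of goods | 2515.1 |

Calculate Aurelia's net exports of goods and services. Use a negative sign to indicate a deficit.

-4132.7

Goods balance = 2515.1 - 5315.1 = -2800.0
Services balance = 1716.4 - 3049.1 = -1332.7
Trade balance (goods + services) = -2800.0 + (-1332.7) = -4132.7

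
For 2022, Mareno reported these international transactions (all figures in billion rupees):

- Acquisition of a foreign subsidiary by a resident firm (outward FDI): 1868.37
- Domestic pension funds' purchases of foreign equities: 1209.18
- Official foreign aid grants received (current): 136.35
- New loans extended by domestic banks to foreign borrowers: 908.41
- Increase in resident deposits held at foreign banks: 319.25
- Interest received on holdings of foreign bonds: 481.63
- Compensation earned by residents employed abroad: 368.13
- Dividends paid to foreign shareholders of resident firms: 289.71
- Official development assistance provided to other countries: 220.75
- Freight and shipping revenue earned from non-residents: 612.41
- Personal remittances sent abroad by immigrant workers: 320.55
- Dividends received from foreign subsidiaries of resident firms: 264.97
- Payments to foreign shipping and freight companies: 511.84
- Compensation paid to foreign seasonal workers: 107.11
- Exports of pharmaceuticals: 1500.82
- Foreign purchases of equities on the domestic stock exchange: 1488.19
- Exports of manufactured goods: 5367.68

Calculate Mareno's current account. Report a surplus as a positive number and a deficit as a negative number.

Goods: 5367.68 + 1500.82 = 6868.50
Services: -511.84 + 612.41 = 100.57
Primary income: 264.97 - 107.11 + 368.13 - 289.71 + 481.63 = 717.91
Secondary income: -320.55 + 136.35 - 220.75 = -404.95
Current account = 6868.50 + 100.57 + 717.91 + (-404.95) = 7282.03
(Excluded from the current account — financial account: acquisition of a foreign subsidiary by a resident firm (outward FDI) 1868.37, domestic pension funds' purchases of foreign equities 1209.18, new loans extended by domestic banks to foreign borrowers 908.41, increase in resident deposits held at foreign banks 319.25, foreign purchases of equities on the domestic stock exchange 1488.19.)

7282.03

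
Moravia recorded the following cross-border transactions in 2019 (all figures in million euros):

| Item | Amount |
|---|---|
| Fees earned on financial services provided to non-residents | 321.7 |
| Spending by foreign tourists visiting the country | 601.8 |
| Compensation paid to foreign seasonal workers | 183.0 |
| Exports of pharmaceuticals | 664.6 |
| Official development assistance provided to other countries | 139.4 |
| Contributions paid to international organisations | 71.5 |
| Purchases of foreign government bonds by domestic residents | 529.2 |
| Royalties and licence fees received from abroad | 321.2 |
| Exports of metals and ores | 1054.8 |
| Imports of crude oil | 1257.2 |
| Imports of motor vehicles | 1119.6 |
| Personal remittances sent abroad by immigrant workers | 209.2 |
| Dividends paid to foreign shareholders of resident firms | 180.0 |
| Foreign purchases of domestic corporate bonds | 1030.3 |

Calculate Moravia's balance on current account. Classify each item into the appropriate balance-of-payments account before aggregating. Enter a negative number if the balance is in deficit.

Goods: -1257.2 + 664.6 - 1119.6 + 1054.8 = -657.4
Services: 601.8 + 321.7 + 321.2 = 1244.7
Primary income: -183.0 - 180.0 = -363.0
Secondary income: -71.5 - 139.4 - 209.2 = -420.1
Current account = (-657.4) + 1244.7 + (-363.0) + (-420.1) = -195.8
(Excluded from the current account — financial account: purchases of foreign government bonds by domestic residents 529.2, foreign purchases of domestic corporate bonds 1030.3.)

-195.8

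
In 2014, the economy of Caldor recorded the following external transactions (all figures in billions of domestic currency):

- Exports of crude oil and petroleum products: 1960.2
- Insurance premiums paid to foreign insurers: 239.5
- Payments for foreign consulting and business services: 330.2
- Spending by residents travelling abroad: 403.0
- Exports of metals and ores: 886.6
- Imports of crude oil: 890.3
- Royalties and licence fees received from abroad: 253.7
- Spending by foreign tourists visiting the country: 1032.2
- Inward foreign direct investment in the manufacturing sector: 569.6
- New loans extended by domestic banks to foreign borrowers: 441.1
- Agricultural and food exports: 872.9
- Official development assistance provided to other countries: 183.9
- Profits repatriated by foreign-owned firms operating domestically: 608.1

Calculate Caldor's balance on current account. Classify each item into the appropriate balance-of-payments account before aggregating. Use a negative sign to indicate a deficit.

Goods: 886.6 - 890.3 + 1960.2 + 872.9 = 2829.4
Services: -330.2 + 1032.2 + 253.7 - 403.0 - 239.5 = 313.2
Primary income: -608.1
Secondary income: -183.9
Current account = 2829.4 + 313.2 + (-608.1) + (-183.9) = 2350.6
(Excluded from the current account — financial account: inward foreign direct investment in the manufacturing sector 569.6, new loans extended by domestic banks to foreign borrowers 441.1.)

2350.6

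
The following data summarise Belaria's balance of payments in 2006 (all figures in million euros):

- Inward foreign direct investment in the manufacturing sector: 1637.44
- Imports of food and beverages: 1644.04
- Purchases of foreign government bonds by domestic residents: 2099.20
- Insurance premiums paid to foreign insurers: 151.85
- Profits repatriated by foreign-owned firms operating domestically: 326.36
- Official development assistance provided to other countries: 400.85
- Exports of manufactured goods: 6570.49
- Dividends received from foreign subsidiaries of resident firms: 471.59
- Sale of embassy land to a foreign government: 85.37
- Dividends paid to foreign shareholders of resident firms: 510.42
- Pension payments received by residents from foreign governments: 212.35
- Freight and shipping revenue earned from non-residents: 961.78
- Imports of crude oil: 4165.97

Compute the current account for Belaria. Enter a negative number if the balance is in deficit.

1016.72

Goods: 6570.49 - 4165.97 - 1644.04 = 760.48
Services: 961.78 - 151.85 = 809.93
Primary income: 471.59 - 510.42 - 326.36 = -365.19
Secondary income: 212.35 - 400.85 = -188.50
Current account = 760.48 + 809.93 + (-365.19) + (-188.50) = 1016.72
(Excluded from the current account — financial account: inward foreign direct investment in the manufacturing sector 1637.44, purchases of foreign government bonds by domestic residents 2099.20; capital account: sale of embassy land to a foreign government 85.37.)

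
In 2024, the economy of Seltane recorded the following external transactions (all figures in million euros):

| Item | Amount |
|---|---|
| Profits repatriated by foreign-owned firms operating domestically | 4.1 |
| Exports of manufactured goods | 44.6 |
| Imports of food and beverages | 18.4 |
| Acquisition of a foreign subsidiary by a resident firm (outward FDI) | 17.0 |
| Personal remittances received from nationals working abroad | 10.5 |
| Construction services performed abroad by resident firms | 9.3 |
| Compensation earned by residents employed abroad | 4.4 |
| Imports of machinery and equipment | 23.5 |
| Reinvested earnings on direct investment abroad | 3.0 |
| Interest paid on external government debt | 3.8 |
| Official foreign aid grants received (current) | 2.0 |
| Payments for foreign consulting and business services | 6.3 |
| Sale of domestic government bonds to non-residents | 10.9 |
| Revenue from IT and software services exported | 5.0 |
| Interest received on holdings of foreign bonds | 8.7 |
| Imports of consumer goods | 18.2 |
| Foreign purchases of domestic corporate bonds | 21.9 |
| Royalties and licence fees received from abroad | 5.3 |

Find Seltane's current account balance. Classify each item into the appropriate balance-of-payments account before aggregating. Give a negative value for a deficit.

18.5

Goods: -18.2 - 23.5 - 18.4 + 44.6 = -15.5
Services: 9.3 - 6.3 + 5.3 + 5.0 = 13.3
Primary income: 4.4 + 3.0 - 4.1 + 8.7 - 3.8 = 8.2
Secondary income: 2.0 + 10.5 = 12.5
Current account = (-15.5) + 13.3 + 8.2 + 12.5 = 18.5
(Excluded from the current account — financial account: acquisition of a foreign subsidiary by a resident firm (outward FDI) 17.0, sale of domestic government bonds to non-residents 10.9, foreign purchases of domestic corporate bonds 21.9.)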